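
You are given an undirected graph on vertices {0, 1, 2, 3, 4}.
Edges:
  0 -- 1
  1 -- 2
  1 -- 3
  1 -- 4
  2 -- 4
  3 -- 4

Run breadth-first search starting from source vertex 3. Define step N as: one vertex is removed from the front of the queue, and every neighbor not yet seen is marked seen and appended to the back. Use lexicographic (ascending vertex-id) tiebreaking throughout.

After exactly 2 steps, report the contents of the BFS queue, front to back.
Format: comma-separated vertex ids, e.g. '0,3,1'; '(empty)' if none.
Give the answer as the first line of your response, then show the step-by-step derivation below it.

4,0,2

step 1: dequeue 3; queue=[1,4]; order=3
step 2: dequeue 1; queue=[4,0,2]; order=3,1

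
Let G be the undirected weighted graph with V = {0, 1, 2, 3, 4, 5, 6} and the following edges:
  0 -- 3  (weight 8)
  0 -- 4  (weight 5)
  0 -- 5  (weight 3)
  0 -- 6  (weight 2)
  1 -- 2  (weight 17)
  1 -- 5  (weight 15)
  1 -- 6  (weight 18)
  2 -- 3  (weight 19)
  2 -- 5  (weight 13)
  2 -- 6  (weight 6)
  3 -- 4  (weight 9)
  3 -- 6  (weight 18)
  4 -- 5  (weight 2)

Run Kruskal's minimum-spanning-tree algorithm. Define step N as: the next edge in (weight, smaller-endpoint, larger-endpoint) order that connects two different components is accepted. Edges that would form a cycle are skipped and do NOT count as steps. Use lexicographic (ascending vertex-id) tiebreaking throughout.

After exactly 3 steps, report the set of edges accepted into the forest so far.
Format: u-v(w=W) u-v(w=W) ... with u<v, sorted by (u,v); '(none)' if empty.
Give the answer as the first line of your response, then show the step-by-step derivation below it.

0-5(w=3) 0-6(w=2) 4-5(w=2)

step 1: add edge 0-6 (w=2); MST = {0-6(w=2)}
step 2: add edge 4-5 (w=2); MST = {0-6(w=2) 4-5(w=2)}
step 3: add edge 0-5 (w=3); MST = {0-5(w=3) 0-6(w=2) 4-5(w=2)}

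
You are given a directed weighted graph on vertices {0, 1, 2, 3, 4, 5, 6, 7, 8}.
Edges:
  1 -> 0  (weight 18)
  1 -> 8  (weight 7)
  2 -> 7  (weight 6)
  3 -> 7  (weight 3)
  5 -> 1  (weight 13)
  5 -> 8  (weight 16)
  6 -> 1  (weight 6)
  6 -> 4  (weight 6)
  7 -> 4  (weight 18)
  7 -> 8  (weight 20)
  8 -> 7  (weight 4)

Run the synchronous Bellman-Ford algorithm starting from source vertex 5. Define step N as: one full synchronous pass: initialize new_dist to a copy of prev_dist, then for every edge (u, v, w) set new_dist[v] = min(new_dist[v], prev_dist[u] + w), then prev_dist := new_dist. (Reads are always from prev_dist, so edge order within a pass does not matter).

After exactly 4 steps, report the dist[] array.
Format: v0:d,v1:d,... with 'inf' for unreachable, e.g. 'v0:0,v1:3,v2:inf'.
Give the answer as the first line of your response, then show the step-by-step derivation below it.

v0:31,v1:13,v2:inf,v3:inf,v4:38,v5:0,v6:inf,v7:20,v8:16

step 1: dist = v0:inf,v1:13,v2:inf,v3:inf,v4:inf,v5:0,v6:inf,v7:inf,v8:16
step 2: dist = v0:31,v1:13,v2:inf,v3:inf,v4:inf,v5:0,v6:inf,v7:20,v8:16
step 3: dist = v0:31,v1:13,v2:inf,v3:inf,v4:38,v5:0,v6:inf,v7:20,v8:16
step 4: dist = v0:31,v1:13,v2:inf,v3:inf,v4:38,v5:0,v6:inf,v7:20,v8:16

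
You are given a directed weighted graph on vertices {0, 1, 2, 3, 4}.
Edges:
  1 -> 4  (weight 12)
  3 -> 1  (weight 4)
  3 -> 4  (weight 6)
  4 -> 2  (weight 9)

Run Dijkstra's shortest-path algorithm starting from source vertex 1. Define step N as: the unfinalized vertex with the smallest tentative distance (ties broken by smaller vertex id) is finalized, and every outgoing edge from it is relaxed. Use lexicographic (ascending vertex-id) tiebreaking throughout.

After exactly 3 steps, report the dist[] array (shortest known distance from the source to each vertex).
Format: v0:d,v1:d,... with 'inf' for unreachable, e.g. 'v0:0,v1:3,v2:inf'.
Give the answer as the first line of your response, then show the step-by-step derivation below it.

v0:inf,v1:0,v2:21,v3:inf,v4:12

step 1: dist = v0:inf,v1:0,v2:inf,v3:inf,v4:12
step 2: dist = v0:inf,v1:0,v2:21,v3:inf,v4:12
step 3: dist = v0:inf,v1:0,v2:21,v3:inf,v4:12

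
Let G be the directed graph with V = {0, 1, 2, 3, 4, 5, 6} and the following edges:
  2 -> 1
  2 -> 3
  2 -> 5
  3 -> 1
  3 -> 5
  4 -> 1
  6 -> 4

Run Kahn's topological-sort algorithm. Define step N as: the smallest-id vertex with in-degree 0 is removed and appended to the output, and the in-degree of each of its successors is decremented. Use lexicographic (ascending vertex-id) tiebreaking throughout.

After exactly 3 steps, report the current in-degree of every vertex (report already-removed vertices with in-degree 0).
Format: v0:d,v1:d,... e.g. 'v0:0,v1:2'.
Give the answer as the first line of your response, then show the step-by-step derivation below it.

v0:0,v1:1,v2:0,v3:0,v4:1,v5:0,v6:0

step 1: output 0; order=[0]; indeg=(0,3,0,1,1,2,0)
step 2: output 2; order=[0,2]; indeg=(0,2,0,0,1,1,0)
step 3: output 3; order=[0,2,3]; indeg=(0,1,0,0,1,0,0)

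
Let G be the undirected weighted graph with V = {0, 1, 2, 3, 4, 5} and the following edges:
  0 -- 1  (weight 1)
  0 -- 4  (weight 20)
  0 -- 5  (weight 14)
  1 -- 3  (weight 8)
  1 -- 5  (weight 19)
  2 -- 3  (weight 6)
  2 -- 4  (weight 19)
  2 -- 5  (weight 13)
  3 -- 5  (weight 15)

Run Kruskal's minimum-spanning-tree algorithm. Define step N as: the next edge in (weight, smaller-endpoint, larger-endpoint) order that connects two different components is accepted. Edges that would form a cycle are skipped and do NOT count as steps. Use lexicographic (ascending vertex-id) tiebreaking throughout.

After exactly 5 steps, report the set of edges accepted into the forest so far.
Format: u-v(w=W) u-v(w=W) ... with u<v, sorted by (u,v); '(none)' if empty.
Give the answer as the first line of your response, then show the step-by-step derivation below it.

0-1(w=1) 1-3(w=8) 2-3(w=6) 2-4(w=19) 2-5(w=13)

step 1: add edge 0-1 (w=1); MST = {0-1(w=1)}
step 2: add edge 2-3 (w=6); MST = {0-1(w=1) 2-3(w=6)}
step 3: add edge 1-3 (w=8); MST = {0-1(w=1) 1-3(w=8) 2-3(w=6)}
step 4: add edge 2-5 (w=13); MST = {0-1(w=1) 1-3(w=8) 2-3(w=6) 2-5(w=13)}
step 5: add edge 2-4 (w=19); MST = {0-1(w=1) 1-3(w=8) 2-3(w=6) 2-4(w=19) 2-5(w=13)}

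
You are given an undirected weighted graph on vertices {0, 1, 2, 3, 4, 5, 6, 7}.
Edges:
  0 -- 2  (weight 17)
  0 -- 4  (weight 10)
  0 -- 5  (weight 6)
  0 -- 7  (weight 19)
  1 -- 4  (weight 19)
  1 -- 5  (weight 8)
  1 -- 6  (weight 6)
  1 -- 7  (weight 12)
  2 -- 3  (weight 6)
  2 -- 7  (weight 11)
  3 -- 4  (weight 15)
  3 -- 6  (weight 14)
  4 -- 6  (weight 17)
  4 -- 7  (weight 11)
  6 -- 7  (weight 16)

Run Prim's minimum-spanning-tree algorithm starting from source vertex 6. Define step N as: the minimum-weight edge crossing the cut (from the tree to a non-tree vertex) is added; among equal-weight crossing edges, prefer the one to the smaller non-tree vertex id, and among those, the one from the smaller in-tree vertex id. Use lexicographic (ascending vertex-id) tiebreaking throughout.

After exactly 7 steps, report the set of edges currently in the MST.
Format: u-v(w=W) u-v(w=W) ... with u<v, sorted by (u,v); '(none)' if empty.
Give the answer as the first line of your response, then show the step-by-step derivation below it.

0-4(w=10) 0-5(w=6) 1-5(w=8) 1-6(w=6) 2-3(w=6) 2-7(w=11) 4-7(w=11)

step 1: add edge 1-6 (w=6); MST = {1-6(w=6)}
step 2: add edge 1-5 (w=8); MST = {1-5(w=8) 1-6(w=6)}
step 3: add edge 0-5 (w=6); MST = {0-5(w=6) 1-5(w=8) 1-6(w=6)}
step 4: add edge 0-4 (w=10); MST = {0-4(w=10) 0-5(w=6) 1-5(w=8) 1-6(w=6)}
step 5: add edge 4-7 (w=11); MST = {0-4(w=10) 0-5(w=6) 1-5(w=8) 1-6(w=6) 4-7(w=11)}
step 6: add edge 2-7 (w=11); MST = {0-4(w=10) 0-5(w=6) 1-5(w=8) 1-6(w=6) 2-7(w=11) 4-7(w=11)}
step 7: add edge 2-3 (w=6); MST = {0-4(w=10) 0-5(w=6) 1-5(w=8) 1-6(w=6) 2-3(w=6) 2-7(w=11) 4-7(w=11)}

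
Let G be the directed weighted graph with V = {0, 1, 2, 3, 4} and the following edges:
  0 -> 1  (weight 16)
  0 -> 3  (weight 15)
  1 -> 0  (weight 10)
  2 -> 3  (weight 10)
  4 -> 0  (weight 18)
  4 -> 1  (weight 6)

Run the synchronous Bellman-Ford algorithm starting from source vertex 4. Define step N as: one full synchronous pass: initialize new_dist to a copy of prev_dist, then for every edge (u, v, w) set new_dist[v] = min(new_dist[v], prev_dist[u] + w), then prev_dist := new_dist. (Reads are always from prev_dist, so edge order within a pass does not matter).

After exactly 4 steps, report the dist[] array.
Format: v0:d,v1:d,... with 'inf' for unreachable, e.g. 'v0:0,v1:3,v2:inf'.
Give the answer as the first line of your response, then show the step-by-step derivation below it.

v0:16,v1:6,v2:inf,v3:31,v4:0

step 1: dist = v0:18,v1:6,v2:inf,v3:inf,v4:0
step 2: dist = v0:16,v1:6,v2:inf,v3:33,v4:0
step 3: dist = v0:16,v1:6,v2:inf,v3:31,v4:0
step 4: dist = v0:16,v1:6,v2:inf,v3:31,v4:0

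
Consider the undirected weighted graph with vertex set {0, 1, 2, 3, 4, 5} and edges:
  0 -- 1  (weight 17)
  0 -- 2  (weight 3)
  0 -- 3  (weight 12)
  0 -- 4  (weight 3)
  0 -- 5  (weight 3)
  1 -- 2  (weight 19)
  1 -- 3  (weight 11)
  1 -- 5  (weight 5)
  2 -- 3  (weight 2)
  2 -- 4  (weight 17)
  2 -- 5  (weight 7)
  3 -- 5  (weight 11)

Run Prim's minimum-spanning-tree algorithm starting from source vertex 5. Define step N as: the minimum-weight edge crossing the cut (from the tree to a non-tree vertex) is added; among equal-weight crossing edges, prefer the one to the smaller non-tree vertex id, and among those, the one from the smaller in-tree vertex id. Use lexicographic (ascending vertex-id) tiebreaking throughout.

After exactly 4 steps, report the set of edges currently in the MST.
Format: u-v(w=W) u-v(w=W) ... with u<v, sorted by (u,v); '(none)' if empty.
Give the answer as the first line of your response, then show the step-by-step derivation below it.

0-2(w=3) 0-4(w=3) 0-5(w=3) 2-3(w=2)

step 1: add edge 0-5 (w=3); MST = {0-5(w=3)}
step 2: add edge 0-2 (w=3); MST = {0-2(w=3) 0-5(w=3)}
step 3: add edge 2-3 (w=2); MST = {0-2(w=3) 0-5(w=3) 2-3(w=2)}
step 4: add edge 0-4 (w=3); MST = {0-2(w=3) 0-4(w=3) 0-5(w=3) 2-3(w=2)}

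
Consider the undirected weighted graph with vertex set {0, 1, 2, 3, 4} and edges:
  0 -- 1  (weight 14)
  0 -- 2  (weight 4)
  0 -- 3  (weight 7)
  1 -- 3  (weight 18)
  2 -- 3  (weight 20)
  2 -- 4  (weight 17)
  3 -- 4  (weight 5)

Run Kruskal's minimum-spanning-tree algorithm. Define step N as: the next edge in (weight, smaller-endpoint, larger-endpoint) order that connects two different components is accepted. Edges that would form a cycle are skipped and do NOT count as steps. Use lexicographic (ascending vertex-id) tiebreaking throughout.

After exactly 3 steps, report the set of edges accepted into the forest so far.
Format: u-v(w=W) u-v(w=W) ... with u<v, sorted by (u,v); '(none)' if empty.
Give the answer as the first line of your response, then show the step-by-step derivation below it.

0-2(w=4) 0-3(w=7) 3-4(w=5)

step 1: add edge 0-2 (w=4); MST = {0-2(w=4)}
step 2: add edge 3-4 (w=5); MST = {0-2(w=4) 3-4(w=5)}
step 3: add edge 0-3 (w=7); MST = {0-2(w=4) 0-3(w=7) 3-4(w=5)}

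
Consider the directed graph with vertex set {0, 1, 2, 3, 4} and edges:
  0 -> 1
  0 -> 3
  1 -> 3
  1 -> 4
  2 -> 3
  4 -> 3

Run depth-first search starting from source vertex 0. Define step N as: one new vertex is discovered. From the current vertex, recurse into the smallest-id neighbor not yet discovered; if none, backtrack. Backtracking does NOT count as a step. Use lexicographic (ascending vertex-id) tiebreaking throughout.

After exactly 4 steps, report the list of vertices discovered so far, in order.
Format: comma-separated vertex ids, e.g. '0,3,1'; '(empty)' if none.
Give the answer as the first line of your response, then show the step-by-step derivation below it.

0,1,3,4

step 1: discover 0; path=0; order=0
step 2: discover 1; path=0>1; order=0,1
step 3: discover 3; path=0>1>3; order=0,1,3
step 4: discover 4; path=0>1>4; order=0,1,3,4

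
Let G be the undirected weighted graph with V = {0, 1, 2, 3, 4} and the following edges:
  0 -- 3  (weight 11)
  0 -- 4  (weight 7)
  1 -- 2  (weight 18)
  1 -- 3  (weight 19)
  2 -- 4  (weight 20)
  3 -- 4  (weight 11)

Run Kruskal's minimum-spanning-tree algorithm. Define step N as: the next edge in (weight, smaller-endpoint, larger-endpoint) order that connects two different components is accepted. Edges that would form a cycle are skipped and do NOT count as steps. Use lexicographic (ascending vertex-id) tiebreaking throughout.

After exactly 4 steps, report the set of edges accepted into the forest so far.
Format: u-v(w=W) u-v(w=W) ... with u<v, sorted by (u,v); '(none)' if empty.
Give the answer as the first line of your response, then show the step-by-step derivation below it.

0-3(w=11) 0-4(w=7) 1-2(w=18) 1-3(w=19)

step 1: add edge 0-4 (w=7); MST = {0-4(w=7)}
step 2: add edge 0-3 (w=11); MST = {0-3(w=11) 0-4(w=7)}
step 3: add edge 1-2 (w=18); MST = {0-3(w=11) 0-4(w=7) 1-2(w=18)}
step 4: add edge 1-3 (w=19); MST = {0-3(w=11) 0-4(w=7) 1-2(w=18) 1-3(w=19)}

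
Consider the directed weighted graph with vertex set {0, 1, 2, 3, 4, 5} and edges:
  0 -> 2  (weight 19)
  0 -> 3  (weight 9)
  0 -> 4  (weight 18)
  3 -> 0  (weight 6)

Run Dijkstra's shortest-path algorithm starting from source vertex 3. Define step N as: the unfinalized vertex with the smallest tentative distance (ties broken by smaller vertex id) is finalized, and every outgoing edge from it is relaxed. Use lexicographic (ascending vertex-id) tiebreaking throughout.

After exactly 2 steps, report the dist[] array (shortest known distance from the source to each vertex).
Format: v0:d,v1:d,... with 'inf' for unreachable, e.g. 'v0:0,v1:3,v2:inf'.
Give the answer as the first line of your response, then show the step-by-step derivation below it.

v0:6,v1:inf,v2:25,v3:0,v4:24,v5:inf

step 1: dist = v0:6,v1:inf,v2:inf,v3:0,v4:inf,v5:inf
step 2: dist = v0:6,v1:inf,v2:25,v3:0,v4:24,v5:inf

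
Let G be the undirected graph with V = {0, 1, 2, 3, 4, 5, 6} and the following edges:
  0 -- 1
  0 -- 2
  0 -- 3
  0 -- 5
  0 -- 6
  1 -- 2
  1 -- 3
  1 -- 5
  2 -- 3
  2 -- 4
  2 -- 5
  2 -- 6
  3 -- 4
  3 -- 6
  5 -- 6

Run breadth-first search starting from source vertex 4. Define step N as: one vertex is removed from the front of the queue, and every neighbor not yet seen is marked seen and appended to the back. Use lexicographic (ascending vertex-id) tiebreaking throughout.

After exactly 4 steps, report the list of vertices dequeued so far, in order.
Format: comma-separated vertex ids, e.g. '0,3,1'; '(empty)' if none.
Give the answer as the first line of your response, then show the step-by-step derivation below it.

4,2,3,0

step 1: dequeue 4; queue=[2,3]; order=4
step 2: dequeue 2; queue=[3,0,1,5,6]; order=4,2
step 3: dequeue 3; queue=[0,1,5,6]; order=4,2,3
step 4: dequeue 0; queue=[1,5,6]; order=4,2,3,0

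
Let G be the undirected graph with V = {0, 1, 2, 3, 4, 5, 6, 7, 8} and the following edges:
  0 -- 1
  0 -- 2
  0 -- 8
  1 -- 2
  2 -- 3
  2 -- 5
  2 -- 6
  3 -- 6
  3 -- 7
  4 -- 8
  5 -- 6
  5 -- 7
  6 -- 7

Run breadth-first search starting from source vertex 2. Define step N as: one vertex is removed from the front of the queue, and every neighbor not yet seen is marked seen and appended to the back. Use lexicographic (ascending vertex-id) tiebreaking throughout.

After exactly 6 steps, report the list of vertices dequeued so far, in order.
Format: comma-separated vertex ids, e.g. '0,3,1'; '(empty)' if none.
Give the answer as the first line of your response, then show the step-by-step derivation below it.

2,0,1,3,5,6

step 1: dequeue 2; queue=[0,1,3,5,6]; order=2
step 2: dequeue 0; queue=[1,3,5,6,8]; order=2,0
step 3: dequeue 1; queue=[3,5,6,8]; order=2,0,1
step 4: dequeue 3; queue=[5,6,8,7]; order=2,0,1,3
step 5: dequeue 5; queue=[6,8,7]; order=2,0,1,3,5
step 6: dequeue 6; queue=[8,7]; order=2,0,1,3,5,6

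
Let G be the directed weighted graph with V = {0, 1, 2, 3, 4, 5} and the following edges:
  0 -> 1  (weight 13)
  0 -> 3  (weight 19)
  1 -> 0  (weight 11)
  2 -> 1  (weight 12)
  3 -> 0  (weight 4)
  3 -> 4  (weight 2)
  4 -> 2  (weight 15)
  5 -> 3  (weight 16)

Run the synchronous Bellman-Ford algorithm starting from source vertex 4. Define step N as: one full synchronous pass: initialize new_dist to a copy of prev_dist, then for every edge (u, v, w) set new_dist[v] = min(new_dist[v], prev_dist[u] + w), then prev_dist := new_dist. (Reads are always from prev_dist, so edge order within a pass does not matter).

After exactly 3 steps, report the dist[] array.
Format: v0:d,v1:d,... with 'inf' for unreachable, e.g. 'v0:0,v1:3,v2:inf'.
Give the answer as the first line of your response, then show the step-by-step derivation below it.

v0:38,v1:27,v2:15,v3:inf,v4:0,v5:inf

step 1: dist = v0:inf,v1:inf,v2:15,v3:inf,v4:0,v5:inf
step 2: dist = v0:inf,v1:27,v2:15,v3:inf,v4:0,v5:inf
step 3: dist = v0:38,v1:27,v2:15,v3:inf,v4:0,v5:inf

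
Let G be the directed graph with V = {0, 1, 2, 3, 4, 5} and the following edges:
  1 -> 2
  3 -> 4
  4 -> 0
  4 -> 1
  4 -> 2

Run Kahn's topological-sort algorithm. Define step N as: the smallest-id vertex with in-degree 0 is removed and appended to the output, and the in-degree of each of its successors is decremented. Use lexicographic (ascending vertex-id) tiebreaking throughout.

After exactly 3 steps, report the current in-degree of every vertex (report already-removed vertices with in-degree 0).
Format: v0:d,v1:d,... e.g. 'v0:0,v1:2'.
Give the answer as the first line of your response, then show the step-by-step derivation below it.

v0:0,v1:0,v2:1,v3:0,v4:0,v5:0

step 1: output 3; order=[3]; indeg=(1,1,2,0,0,0)
step 2: output 4; order=[3,4]; indeg=(0,0,1,0,0,0)
step 3: output 0; order=[3,4,0]; indeg=(0,0,1,0,0,0)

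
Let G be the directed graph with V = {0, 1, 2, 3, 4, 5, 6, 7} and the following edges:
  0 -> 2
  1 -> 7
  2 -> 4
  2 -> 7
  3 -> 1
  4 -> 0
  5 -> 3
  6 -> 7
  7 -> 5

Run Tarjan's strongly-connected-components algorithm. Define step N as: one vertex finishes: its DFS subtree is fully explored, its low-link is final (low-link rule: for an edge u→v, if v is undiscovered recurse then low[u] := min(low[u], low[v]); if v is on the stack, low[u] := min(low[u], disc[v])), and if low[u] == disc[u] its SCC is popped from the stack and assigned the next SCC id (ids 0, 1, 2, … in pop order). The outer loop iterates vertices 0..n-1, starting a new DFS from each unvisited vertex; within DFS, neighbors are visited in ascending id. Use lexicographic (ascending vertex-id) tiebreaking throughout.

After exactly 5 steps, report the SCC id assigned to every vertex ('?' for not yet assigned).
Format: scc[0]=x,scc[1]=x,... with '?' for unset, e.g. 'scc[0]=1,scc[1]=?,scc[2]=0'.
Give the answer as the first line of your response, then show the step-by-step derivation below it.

scc[0]=?,scc[1]=0,scc[2]=?,scc[3]=0,scc[4]=?,scc[5]=0,scc[6]=?,scc[7]=0

step 1: low=(low[0]=0,low[1]=?,low[2]=1,low[3]=?,low[4]=0,low[5]=?,low[6]=?,low[7]=?); scc=(scc[0]=?,scc[1]=?,scc[2]=?,scc[3]=?,scc[4]=?,scc[5]=?,scc[6]=?,scc[7]=?)
step 2: low=(low[0]=0,low[1]=3,low[2]=0,low[3]=5,low[4]=0,low[5]=4,low[6]=?,low[7]=3); scc=(scc[0]=?,scc[1]=?,scc[2]=?,scc[3]=?,scc[4]=?,scc[5]=?,scc[6]=?,scc[7]=?)
step 3: low=(low[0]=0,low[1]=3,low[2]=0,low[3]=3,low[4]=0,low[5]=4,low[6]=?,low[7]=3); scc=(scc[0]=?,scc[1]=?,scc[2]=?,scc[3]=?,scc[4]=?,scc[5]=?,scc[6]=?,scc[7]=?)
step 4: low=(low[0]=0,low[1]=3,low[2]=0,low[3]=3,low[4]=0,low[5]=3,low[6]=?,low[7]=3); scc=(scc[0]=?,scc[1]=?,scc[2]=?,scc[3]=?,scc[4]=?,scc[5]=?,scc[6]=?,scc[7]=?)
step 5: low=(low[0]=0,low[1]=3,low[2]=0,low[3]=3,low[4]=0,low[5]=3,low[6]=?,low[7]=3); scc=(scc[0]=?,scc[1]=0,scc[2]=?,scc[3]=0,scc[4]=?,scc[5]=0,scc[6]=?,scc[7]=0)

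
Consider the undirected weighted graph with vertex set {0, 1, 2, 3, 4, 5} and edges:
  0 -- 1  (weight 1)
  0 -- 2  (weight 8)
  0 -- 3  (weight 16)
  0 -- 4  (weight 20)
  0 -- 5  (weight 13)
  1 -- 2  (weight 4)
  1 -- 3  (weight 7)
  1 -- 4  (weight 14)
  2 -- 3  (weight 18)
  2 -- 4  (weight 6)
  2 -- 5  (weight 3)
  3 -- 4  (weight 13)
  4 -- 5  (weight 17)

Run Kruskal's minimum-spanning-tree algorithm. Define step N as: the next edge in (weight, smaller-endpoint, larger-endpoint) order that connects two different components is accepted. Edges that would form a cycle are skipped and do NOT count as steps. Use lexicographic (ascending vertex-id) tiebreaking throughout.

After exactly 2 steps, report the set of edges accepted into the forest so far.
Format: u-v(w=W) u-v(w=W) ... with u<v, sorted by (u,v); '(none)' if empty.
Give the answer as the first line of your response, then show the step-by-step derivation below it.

0-1(w=1) 2-5(w=3)

step 1: add edge 0-1 (w=1); MST = {0-1(w=1)}
step 2: add edge 2-5 (w=3); MST = {0-1(w=1) 2-5(w=3)}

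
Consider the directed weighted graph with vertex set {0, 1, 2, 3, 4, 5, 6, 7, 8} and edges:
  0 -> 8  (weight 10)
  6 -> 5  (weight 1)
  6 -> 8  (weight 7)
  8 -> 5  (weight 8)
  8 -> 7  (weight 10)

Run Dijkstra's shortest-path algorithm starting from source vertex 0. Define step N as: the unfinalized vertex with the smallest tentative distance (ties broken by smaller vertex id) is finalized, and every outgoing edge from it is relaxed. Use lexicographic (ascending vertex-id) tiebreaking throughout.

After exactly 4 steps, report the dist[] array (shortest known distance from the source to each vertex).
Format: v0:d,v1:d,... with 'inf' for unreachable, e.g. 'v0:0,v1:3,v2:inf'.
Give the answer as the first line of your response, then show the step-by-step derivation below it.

v0:0,v1:inf,v2:inf,v3:inf,v4:inf,v5:18,v6:inf,v7:20,v8:10

step 1: dist = v0:0,v1:inf,v2:inf,v3:inf,v4:inf,v5:inf,v6:inf,v7:inf,v8:10
step 2: dist = v0:0,v1:inf,v2:inf,v3:inf,v4:inf,v5:18,v6:inf,v7:20,v8:10
step 3: dist = v0:0,v1:inf,v2:inf,v3:inf,v4:inf,v5:18,v6:inf,v7:20,v8:10
step 4: dist = v0:0,v1:inf,v2:inf,v3:inf,v4:inf,v5:18,v6:inf,v7:20,v8:10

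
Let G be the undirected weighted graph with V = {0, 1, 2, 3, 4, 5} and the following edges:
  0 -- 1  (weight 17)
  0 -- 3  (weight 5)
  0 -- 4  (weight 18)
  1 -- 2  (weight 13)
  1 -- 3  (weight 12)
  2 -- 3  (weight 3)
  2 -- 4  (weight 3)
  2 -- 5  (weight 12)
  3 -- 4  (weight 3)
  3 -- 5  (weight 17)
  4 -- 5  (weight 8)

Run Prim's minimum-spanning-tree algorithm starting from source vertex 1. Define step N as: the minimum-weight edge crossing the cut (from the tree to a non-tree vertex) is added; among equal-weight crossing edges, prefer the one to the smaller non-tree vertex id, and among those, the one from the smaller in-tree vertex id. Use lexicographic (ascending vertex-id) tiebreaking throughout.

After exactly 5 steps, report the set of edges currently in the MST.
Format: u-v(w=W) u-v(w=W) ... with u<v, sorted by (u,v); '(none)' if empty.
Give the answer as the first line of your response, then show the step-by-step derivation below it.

0-3(w=5) 1-3(w=12) 2-3(w=3) 2-4(w=3) 4-5(w=8)

step 1: add edge 1-3 (w=12); MST = {1-3(w=12)}
step 2: add edge 2-3 (w=3); MST = {1-3(w=12) 2-3(w=3)}
step 3: add edge 2-4 (w=3); MST = {1-3(w=12) 2-3(w=3) 2-4(w=3)}
step 4: add edge 0-3 (w=5); MST = {0-3(w=5) 1-3(w=12) 2-3(w=3) 2-4(w=3)}
step 5: add edge 4-5 (w=8); MST = {0-3(w=5) 1-3(w=12) 2-3(w=3) 2-4(w=3) 4-5(w=8)}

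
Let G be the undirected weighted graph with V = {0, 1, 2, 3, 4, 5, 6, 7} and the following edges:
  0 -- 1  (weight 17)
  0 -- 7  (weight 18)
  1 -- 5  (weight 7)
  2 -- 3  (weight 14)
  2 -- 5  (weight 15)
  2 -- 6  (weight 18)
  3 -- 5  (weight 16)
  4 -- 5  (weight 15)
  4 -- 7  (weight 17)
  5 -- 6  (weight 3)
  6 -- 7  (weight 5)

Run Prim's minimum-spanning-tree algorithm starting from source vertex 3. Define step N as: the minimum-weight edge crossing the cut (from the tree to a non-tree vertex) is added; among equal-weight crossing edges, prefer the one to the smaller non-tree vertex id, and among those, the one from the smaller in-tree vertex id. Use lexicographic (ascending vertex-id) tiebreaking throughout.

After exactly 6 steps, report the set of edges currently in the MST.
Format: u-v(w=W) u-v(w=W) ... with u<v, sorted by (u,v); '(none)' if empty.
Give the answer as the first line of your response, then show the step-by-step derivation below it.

1-5(w=7) 2-3(w=14) 2-5(w=15) 4-5(w=15) 5-6(w=3) 6-7(w=5)

step 1: add edge 2-3 (w=14); MST = {2-3(w=14)}
step 2: add edge 2-5 (w=15); MST = {2-3(w=14) 2-5(w=15)}
step 3: add edge 5-6 (w=3); MST = {2-3(w=14) 2-5(w=15) 5-6(w=3)}
step 4: add edge 6-7 (w=5); MST = {2-3(w=14) 2-5(w=15) 5-6(w=3) 6-7(w=5)}
step 5: add edge 1-5 (w=7); MST = {1-5(w=7) 2-3(w=14) 2-5(w=15) 5-6(w=3) 6-7(w=5)}
step 6: add edge 4-5 (w=15); MST = {1-5(w=7) 2-3(w=14) 2-5(w=15) 4-5(w=15) 5-6(w=3) 6-7(w=5)}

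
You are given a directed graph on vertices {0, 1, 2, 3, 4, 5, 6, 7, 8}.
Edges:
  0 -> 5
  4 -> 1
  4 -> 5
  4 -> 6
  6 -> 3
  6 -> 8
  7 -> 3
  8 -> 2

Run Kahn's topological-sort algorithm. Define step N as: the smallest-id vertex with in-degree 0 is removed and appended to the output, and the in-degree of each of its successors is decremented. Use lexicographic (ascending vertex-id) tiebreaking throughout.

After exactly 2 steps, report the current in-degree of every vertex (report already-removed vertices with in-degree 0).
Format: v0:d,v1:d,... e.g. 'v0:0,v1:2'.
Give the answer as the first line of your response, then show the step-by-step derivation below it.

v0:0,v1:0,v2:1,v3:2,v4:0,v5:0,v6:0,v7:0,v8:1

step 1: output 0; order=[0]; indeg=(0,1,1,2,0,1,1,0,1)
step 2: output 4; order=[0,4]; indeg=(0,0,1,2,0,0,0,0,1)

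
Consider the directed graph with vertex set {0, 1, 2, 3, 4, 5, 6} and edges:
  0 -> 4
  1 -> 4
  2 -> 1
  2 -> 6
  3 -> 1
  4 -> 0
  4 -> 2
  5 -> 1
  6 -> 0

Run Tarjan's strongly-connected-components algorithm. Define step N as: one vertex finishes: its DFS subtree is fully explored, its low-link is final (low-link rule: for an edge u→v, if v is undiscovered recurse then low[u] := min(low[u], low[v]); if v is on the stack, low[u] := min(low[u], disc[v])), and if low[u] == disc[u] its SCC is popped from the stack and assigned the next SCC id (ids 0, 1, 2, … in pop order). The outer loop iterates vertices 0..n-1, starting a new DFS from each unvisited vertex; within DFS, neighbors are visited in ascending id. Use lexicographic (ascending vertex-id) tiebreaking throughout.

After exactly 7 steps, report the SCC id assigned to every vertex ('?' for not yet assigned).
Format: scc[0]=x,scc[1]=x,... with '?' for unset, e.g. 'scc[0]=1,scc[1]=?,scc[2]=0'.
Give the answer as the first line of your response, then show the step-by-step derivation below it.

scc[0]=0,scc[1]=0,scc[2]=0,scc[3]=1,scc[4]=0,scc[5]=2,scc[6]=0

step 1: low=(low[0]=0,low[1]=1,low[2]=2,low[3]=?,low[4]=0,low[5]=?,low[6]=?); scc=(scc[0]=?,scc[1]=?,scc[2]=?,scc[3]=?,scc[4]=?,scc[5]=?,scc[6]=?)
step 2: low=(low[0]=0,low[1]=1,low[2]=1,low[3]=?,low[4]=0,low[5]=?,low[6]=0); scc=(scc[0]=?,scc[1]=?,scc[2]=?,scc[3]=?,scc[4]=?,scc[5]=?,scc[6]=?)
step 3: low=(low[0]=0,low[1]=1,low[2]=0,low[3]=?,low[4]=0,low[5]=?,low[6]=0); scc=(scc[0]=?,scc[1]=?,scc[2]=?,scc[3]=?,scc[4]=?,scc[5]=?,scc[6]=?)
step 4: low=(low[0]=0,low[1]=1,low[2]=0,low[3]=?,low[4]=0,low[5]=?,low[6]=0); scc=(scc[0]=?,scc[1]=?,scc[2]=?,scc[3]=?,scc[4]=?,scc[5]=?,scc[6]=?)
step 5: low=(low[0]=0,low[1]=1,low[2]=0,low[3]=?,low[4]=0,low[5]=?,low[6]=0); scc=(scc[0]=0,scc[1]=0,scc[2]=0,scc[3]=?,scc[4]=0,scc[5]=?,scc[6]=0)
step 6: low=(low[0]=0,low[1]=1,low[2]=0,low[3]=5,low[4]=0,low[5]=?,low[6]=0); scc=(scc[0]=0,scc[1]=0,scc[2]=0,scc[3]=1,scc[4]=0,scc[5]=?,scc[6]=0)
step 7: low=(low[0]=0,low[1]=1,low[2]=0,low[3]=5,low[4]=0,low[5]=6,low[6]=0); scc=(scc[0]=0,scc[1]=0,scc[2]=0,scc[3]=1,scc[4]=0,scc[5]=2,scc[6]=0)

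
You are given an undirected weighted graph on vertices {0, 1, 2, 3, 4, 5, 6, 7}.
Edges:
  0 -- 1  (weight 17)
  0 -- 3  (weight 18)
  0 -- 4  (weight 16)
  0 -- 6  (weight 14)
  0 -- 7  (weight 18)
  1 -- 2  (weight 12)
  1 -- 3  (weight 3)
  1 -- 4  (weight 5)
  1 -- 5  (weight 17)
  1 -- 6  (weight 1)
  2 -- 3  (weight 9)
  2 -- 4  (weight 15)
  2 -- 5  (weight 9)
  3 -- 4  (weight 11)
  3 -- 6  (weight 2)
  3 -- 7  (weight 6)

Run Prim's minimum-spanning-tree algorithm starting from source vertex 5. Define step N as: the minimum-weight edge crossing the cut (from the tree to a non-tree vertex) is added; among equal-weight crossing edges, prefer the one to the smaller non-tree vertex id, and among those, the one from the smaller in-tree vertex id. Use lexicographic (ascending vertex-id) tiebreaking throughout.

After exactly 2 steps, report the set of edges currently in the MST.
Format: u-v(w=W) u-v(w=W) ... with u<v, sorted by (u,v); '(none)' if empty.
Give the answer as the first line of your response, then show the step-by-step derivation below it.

2-3(w=9) 2-5(w=9)

step 1: add edge 2-5 (w=9); MST = {2-5(w=9)}
step 2: add edge 2-3 (w=9); MST = {2-3(w=9) 2-5(w=9)}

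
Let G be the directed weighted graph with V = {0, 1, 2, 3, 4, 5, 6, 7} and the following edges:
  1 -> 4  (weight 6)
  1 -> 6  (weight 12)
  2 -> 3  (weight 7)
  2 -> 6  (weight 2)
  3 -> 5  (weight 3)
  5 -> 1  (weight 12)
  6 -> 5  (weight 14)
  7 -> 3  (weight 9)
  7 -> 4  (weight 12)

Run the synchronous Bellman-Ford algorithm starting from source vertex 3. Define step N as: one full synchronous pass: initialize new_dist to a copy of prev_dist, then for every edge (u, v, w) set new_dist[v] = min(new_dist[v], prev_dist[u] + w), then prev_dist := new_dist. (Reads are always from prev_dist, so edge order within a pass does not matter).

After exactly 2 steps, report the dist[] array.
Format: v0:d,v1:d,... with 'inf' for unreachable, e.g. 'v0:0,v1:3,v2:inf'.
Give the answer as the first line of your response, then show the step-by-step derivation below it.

v0:inf,v1:15,v2:inf,v3:0,v4:inf,v5:3,v6:inf,v7:inf

step 1: dist = v0:inf,v1:inf,v2:inf,v3:0,v4:inf,v5:3,v6:inf,v7:inf
step 2: dist = v0:inf,v1:15,v2:inf,v3:0,v4:inf,v5:3,v6:inf,v7:inf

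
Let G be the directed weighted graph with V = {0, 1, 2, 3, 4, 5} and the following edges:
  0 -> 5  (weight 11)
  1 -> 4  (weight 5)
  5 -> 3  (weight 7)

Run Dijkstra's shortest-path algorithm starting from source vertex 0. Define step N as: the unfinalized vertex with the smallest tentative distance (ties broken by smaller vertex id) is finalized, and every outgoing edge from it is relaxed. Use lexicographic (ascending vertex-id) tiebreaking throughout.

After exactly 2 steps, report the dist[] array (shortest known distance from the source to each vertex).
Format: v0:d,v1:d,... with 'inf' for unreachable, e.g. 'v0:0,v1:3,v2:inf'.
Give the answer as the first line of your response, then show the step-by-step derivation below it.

v0:0,v1:inf,v2:inf,v3:18,v4:inf,v5:11

step 1: dist = v0:0,v1:inf,v2:inf,v3:inf,v4:inf,v5:11
step 2: dist = v0:0,v1:inf,v2:inf,v3:18,v4:inf,v5:11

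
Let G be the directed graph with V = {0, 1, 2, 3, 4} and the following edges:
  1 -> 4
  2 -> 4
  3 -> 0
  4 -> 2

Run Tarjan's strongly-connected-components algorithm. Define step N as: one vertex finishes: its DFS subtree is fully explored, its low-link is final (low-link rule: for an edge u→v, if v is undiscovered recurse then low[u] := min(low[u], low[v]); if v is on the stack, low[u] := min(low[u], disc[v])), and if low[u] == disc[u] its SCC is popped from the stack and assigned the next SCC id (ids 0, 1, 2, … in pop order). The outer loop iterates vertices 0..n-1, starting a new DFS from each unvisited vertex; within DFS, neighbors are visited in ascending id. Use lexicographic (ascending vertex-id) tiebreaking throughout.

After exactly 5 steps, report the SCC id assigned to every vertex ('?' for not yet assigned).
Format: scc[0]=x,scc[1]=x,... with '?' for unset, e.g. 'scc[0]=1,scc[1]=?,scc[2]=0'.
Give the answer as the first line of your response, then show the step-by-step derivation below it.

scc[0]=0,scc[1]=2,scc[2]=1,scc[3]=3,scc[4]=1

step 1: low=(low[0]=0,low[1]=?,low[2]=?,low[3]=?,low[4]=?); scc=(scc[0]=0,scc[1]=?,scc[2]=?,scc[3]=?,scc[4]=?)
step 2: low=(low[0]=0,low[1]=1,low[2]=2,low[3]=?,low[4]=2); scc=(scc[0]=0,scc[1]=?,scc[2]=?,scc[3]=?,scc[4]=?)
step 3: low=(low[0]=0,low[1]=1,low[2]=2,low[3]=?,low[4]=2); scc=(scc[0]=0,scc[1]=?,scc[2]=1,scc[3]=?,scc[4]=1)
step 4: low=(low[0]=0,low[1]=1,low[2]=2,low[3]=?,low[4]=2); scc=(scc[0]=0,scc[1]=2,scc[2]=1,scc[3]=?,scc[4]=1)
step 5: low=(low[0]=0,low[1]=1,low[2]=2,low[3]=4,low[4]=2); scc=(scc[0]=0,scc[1]=2,scc[2]=1,scc[3]=3,scc[4]=1)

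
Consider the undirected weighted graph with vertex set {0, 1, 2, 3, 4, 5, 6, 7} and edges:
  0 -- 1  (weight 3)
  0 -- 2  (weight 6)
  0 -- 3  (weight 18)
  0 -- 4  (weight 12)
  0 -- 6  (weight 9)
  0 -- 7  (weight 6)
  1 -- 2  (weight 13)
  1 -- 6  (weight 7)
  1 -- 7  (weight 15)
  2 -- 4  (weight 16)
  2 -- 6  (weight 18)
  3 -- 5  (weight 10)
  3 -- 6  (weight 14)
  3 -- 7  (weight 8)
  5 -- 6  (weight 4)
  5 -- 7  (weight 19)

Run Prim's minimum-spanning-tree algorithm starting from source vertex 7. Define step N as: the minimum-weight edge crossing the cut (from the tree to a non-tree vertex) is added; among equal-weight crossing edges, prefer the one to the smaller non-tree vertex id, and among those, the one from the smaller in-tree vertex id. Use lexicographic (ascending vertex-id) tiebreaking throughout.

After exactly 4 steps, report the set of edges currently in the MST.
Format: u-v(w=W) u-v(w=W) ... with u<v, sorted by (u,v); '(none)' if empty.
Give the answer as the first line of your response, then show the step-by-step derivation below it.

0-1(w=3) 0-2(w=6) 0-7(w=6) 1-6(w=7)

step 1: add edge 0-7 (w=6); MST = {0-7(w=6)}
step 2: add edge 0-1 (w=3); MST = {0-1(w=3) 0-7(w=6)}
step 3: add edge 0-2 (w=6); MST = {0-1(w=3) 0-2(w=6) 0-7(w=6)}
step 4: add edge 1-6 (w=7); MST = {0-1(w=3) 0-2(w=6) 0-7(w=6) 1-6(w=7)}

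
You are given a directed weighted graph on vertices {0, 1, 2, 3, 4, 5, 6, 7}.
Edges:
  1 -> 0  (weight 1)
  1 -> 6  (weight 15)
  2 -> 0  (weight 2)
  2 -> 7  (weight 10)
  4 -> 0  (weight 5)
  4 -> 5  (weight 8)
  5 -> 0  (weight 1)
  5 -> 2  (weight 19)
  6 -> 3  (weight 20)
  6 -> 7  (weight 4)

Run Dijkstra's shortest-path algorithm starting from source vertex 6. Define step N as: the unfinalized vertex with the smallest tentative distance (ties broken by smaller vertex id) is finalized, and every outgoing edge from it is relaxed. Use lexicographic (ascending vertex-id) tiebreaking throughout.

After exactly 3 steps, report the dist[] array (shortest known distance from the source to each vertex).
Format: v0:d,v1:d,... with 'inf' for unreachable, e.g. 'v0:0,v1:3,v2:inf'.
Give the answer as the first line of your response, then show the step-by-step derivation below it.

v0:inf,v1:inf,v2:inf,v3:20,v4:inf,v5:inf,v6:0,v7:4

step 1: dist = v0:inf,v1:inf,v2:inf,v3:20,v4:inf,v5:inf,v6:0,v7:4
step 2: dist = v0:inf,v1:inf,v2:inf,v3:20,v4:inf,v5:inf,v6:0,v7:4
step 3: dist = v0:inf,v1:inf,v2:inf,v3:20,v4:inf,v5:inf,v6:0,v7:4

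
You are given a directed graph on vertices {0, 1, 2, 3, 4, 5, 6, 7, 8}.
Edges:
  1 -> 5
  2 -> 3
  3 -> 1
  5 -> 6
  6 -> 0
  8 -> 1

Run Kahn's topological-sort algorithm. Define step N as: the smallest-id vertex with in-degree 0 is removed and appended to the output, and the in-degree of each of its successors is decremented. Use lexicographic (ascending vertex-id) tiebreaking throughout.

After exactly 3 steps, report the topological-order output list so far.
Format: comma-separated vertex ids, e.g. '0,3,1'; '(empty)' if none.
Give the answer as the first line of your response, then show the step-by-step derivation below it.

2,3,4

step 1: output 2; order=[2]; indeg=(1,2,0,0,0,1,1,0,0)
step 2: output 3; order=[2,3]; indeg=(1,1,0,0,0,1,1,0,0)
step 3: output 4; order=[2,3,4]; indeg=(1,1,0,0,0,1,1,0,0)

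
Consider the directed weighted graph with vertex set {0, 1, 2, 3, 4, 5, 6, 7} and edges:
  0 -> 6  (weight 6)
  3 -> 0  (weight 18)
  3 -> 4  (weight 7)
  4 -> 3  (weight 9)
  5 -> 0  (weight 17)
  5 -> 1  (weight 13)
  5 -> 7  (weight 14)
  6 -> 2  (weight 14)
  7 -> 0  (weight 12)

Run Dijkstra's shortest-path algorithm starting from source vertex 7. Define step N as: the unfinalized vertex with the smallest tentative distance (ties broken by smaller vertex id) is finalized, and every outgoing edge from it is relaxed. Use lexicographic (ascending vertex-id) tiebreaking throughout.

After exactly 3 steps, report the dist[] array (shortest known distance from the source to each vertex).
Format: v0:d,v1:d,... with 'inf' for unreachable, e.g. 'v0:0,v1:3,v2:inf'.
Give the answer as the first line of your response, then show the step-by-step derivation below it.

v0:12,v1:inf,v2:32,v3:inf,v4:inf,v5:inf,v6:18,v7:0

step 1: dist = v0:12,v1:inf,v2:inf,v3:inf,v4:inf,v5:inf,v6:inf,v7:0
step 2: dist = v0:12,v1:inf,v2:inf,v3:inf,v4:inf,v5:inf,v6:18,v7:0
step 3: dist = v0:12,v1:inf,v2:32,v3:inf,v4:inf,v5:inf,v6:18,v7:0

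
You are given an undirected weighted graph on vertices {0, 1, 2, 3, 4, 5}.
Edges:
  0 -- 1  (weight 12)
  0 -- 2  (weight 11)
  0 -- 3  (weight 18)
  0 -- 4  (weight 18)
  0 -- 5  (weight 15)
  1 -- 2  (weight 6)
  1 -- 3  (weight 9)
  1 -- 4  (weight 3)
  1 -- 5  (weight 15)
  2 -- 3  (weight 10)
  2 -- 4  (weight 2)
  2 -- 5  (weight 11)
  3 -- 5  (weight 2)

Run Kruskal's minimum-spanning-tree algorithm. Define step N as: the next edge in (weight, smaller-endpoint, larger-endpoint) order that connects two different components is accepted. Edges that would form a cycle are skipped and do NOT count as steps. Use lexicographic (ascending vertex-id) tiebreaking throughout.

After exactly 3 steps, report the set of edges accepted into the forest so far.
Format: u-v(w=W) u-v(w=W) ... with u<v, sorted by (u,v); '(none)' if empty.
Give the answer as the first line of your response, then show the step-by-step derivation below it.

1-4(w=3) 2-4(w=2) 3-5(w=2)

step 1: add edge 2-4 (w=2); MST = {2-4(w=2)}
step 2: add edge 3-5 (w=2); MST = {2-4(w=2) 3-5(w=2)}
step 3: add edge 1-4 (w=3); MST = {1-4(w=3) 2-4(w=2) 3-5(w=2)}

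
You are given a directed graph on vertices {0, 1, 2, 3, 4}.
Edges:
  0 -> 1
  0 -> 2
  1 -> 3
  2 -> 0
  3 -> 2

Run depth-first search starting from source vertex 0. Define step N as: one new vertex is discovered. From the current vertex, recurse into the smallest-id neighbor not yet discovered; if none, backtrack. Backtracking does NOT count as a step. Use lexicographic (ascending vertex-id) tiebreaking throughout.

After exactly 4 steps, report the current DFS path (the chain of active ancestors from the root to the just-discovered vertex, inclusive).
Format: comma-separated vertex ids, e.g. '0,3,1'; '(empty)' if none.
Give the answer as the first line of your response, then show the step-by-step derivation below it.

0,1,3,2

step 1: discover 0; path=0; order=0
step 2: discover 1; path=0>1; order=0,1
step 3: discover 3; path=0>1>3; order=0,1,3
step 4: discover 2; path=0>1>3>2; order=0,1,3,2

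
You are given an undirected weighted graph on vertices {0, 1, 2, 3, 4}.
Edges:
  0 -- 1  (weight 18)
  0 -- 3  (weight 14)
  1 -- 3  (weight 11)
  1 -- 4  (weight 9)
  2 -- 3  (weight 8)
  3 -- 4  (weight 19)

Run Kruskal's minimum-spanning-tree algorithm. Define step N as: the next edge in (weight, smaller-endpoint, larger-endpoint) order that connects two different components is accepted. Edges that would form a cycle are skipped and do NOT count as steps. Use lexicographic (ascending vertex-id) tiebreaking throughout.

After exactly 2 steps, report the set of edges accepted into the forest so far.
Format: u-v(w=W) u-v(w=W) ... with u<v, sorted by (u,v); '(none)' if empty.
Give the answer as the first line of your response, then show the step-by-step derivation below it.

1-4(w=9) 2-3(w=8)

step 1: add edge 2-3 (w=8); MST = {2-3(w=8)}
step 2: add edge 1-4 (w=9); MST = {1-4(w=9) 2-3(w=8)}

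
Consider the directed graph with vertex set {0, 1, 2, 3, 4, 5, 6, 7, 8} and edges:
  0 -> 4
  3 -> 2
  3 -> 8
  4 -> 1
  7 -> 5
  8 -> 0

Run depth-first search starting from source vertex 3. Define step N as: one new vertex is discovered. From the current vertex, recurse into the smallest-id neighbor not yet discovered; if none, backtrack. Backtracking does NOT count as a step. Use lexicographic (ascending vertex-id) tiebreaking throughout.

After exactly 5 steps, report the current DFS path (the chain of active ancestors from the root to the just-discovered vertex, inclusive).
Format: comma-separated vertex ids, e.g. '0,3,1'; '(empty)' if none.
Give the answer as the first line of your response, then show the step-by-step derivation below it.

3,8,0,4

step 1: discover 3; path=3; order=3
step 2: discover 2; path=3>2; order=3,2
step 3: discover 8; path=3>8; order=3,2,8
step 4: discover 0; path=3>8>0; order=3,2,8,0
step 5: discover 4; path=3>8>0>4; order=3,2,8,0,4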